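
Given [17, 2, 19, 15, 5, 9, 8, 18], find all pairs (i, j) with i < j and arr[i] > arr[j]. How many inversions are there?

Finding inversions in [17, 2, 19, 15, 5, 9, 8, 18]:

(0, 1): arr[0]=17 > arr[1]=2
(0, 3): arr[0]=17 > arr[3]=15
(0, 4): arr[0]=17 > arr[4]=5
(0, 5): arr[0]=17 > arr[5]=9
(0, 6): arr[0]=17 > arr[6]=8
(2, 3): arr[2]=19 > arr[3]=15
(2, 4): arr[2]=19 > arr[4]=5
(2, 5): arr[2]=19 > arr[5]=9
(2, 6): arr[2]=19 > arr[6]=8
(2, 7): arr[2]=19 > arr[7]=18
(3, 4): arr[3]=15 > arr[4]=5
(3, 5): arr[3]=15 > arr[5]=9
(3, 6): arr[3]=15 > arr[6]=8
(5, 6): arr[5]=9 > arr[6]=8

Total inversions: 14

The array has 14 inversion(s): (0,1), (0,3), (0,4), (0,5), (0,6), (2,3), (2,4), (2,5), (2,6), (2,7), (3,4), (3,5), (3,6), (5,6). Each pair (i,j) satisfies i < j and arr[i] > arr[j].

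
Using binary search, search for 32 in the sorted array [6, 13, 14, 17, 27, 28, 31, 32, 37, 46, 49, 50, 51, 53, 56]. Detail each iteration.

Binary search for 32 in [6, 13, 14, 17, 27, 28, 31, 32, 37, 46, 49, 50, 51, 53, 56]:

lo=0, hi=14, mid=7, arr[mid]=32 -> Found target at index 7!

Binary search finds 32 at index 7 after 1 comparisons. The search repeatedly halves the search space by comparing with the middle element.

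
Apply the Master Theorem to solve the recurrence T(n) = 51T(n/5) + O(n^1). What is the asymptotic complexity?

Master Theorem for T(n) = 51T(n/5) + O(n^1):

a = 51, b = 5, c = 1
log_b(a) = log_5(51) = 2.4430

Case 1: c = 1 < log_5(51) = 2.4430
T(n) = O(n^(log_5 51))

For T(n) = 51T(n/5) + O(n^1): log_5(51) = 2.4430. This is Case 1 of the Master Theorem (c < log_b(a), work dominated by leaves), giving O(n^(log_5 51)).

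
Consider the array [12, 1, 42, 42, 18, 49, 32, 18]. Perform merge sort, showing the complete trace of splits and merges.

Merge sort trace:

Split: [12, 1, 42, 42, 18, 49, 32, 18] -> [12, 1, 42, 42] and [18, 49, 32, 18]
  Split: [12, 1, 42, 42] -> [12, 1] and [42, 42]
    Split: [12, 1] -> [12] and [1]
    Merge: [12] + [1] -> [1, 12]
    Split: [42, 42] -> [42] and [42]
    Merge: [42] + [42] -> [42, 42]
  Merge: [1, 12] + [42, 42] -> [1, 12, 42, 42]
  Split: [18, 49, 32, 18] -> [18, 49] and [32, 18]
    Split: [18, 49] -> [18] and [49]
    Merge: [18] + [49] -> [18, 49]
    Split: [32, 18] -> [32] and [18]
    Merge: [32] + [18] -> [18, 32]
  Merge: [18, 49] + [18, 32] -> [18, 18, 32, 49]
Merge: [1, 12, 42, 42] + [18, 18, 32, 49] -> [1, 12, 18, 18, 32, 42, 42, 49]

Final sorted array: [1, 12, 18, 18, 32, 42, 42, 49]

The merge sort proceeds by recursively splitting the array and merging sorted halves.
After all merges, the sorted array is [1, 12, 18, 18, 32, 42, 42, 49].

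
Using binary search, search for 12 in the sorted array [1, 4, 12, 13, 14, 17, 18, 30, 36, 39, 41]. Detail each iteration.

Binary search for 12 in [1, 4, 12, 13, 14, 17, 18, 30, 36, 39, 41]:

lo=0, hi=10, mid=5, arr[mid]=17 -> 17 > 12, search left half
lo=0, hi=4, mid=2, arr[mid]=12 -> Found target at index 2!

Binary search finds 12 at index 2 after 2 comparisons. The search repeatedly halves the search space by comparing with the middle element.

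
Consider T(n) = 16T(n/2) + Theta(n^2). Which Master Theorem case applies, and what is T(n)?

Master Theorem for T(n) = 16T(n/2) + O(n^2):

a = 16, b = 2, c = 2
log_b(a) = log_2(16) = 4.0000

Case 1: c = 2 < log_2(16) = 4.0000
T(n) = O(n^(log_2 16)) = O(n^4)

For T(n) = 16T(n/2) + O(n^2): log_2(16) = 4.0000. This is Case 1 of the Master Theorem (c < log_b(a), work dominated by leaves), giving O(n^4).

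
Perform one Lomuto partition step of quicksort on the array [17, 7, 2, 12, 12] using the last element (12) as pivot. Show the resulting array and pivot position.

Lomuto partition with pivot = 12:

Initial array: [17, 7, 2, 12, 12]

arr[0]=17 > 12: no swap
arr[1]=7 <= 12: swap with position 0, array becomes [7, 17, 2, 12, 12]
arr[2]=2 <= 12: swap with position 1, array becomes [7, 2, 17, 12, 12]
arr[3]=12 <= 12: swap with position 2, array becomes [7, 2, 12, 17, 12]

Place pivot at position 3: [7, 2, 12, 12, 17]
Pivot position: 3

After partitioning with pivot 12, the array becomes [7, 2, 12, 12, 17]. The pivot is placed at index 3. All elements to the left of the pivot are <= 12, and all elements to the right are > 12.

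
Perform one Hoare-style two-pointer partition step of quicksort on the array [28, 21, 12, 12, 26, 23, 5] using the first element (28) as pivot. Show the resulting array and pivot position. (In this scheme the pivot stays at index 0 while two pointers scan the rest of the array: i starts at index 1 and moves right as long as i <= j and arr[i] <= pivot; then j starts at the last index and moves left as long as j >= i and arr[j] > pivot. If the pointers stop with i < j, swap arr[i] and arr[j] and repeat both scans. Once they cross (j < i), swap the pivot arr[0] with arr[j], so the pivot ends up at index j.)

Hoare-style two-pointer partition with pivot = 28:

Initial array: [28, 21, 12, 12, 26, 23, 5]

Pointers start at i = 1, j = 6.
i ends at 7, j ends at 6: the pointers have crossed (j < i), so scanning stops.

Swap pivot arr[0] with arr[6] to place pivot at position 6: [5, 21, 12, 12, 26, 23, 28]
Pivot position: 6

After partitioning with pivot 28, the array becomes [5, 21, 12, 12, 26, 23, 28]. The pivot is placed at index 6. All elements to the left of the pivot are <= 28, and all elements to the right are > 28.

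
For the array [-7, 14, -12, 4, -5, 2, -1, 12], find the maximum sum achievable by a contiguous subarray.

Using Kadane's algorithm on [-7, 14, -12, 4, -5, 2, -1, 12]:

Scanning through the array:
Position 1 (value 14): max_ending_here = 14, max_so_far = 14
Position 2 (value -12): max_ending_here = 2, max_so_far = 14
Position 3 (value 4): max_ending_here = 6, max_so_far = 14
Position 4 (value -5): max_ending_here = 1, max_so_far = 14
Position 5 (value 2): max_ending_here = 3, max_so_far = 14
Position 6 (value -1): max_ending_here = 2, max_so_far = 14
Position 7 (value 12): max_ending_here = 14, max_so_far = 14

Maximum subarray: [14]
Maximum sum: 14

The maximum subarray is [14] with sum 14. This subarray runs from index 1 to index 1.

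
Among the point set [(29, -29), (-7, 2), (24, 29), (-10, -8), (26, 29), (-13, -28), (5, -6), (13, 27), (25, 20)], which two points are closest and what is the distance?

Computing all pairwise distances among 9 points:

d((29, -29), (-7, 2)) = 47.5079
d((29, -29), (24, 29)) = 58.2151
d((29, -29), (-10, -8)) = 44.2945
d((29, -29), (26, 29)) = 58.0775
d((29, -29), (-13, -28)) = 42.0119
d((29, -29), (5, -6)) = 33.2415
d((29, -29), (13, 27)) = 58.2409
d((29, -29), (25, 20)) = 49.163
d((-7, 2), (24, 29)) = 41.1096
d((-7, 2), (-10, -8)) = 10.4403
d((-7, 2), (26, 29)) = 42.638
d((-7, 2), (-13, -28)) = 30.5941
d((-7, 2), (5, -6)) = 14.4222
d((-7, 2), (13, 27)) = 32.0156
d((-7, 2), (25, 20)) = 36.7151
d((24, 29), (-10, -8)) = 50.2494
d((24, 29), (26, 29)) = 2.0 <-- minimum
d((24, 29), (-13, -28)) = 67.9559
d((24, 29), (5, -6)) = 39.8246
d((24, 29), (13, 27)) = 11.1803
d((24, 29), (25, 20)) = 9.0554
d((-10, -8), (26, 29)) = 51.6236
d((-10, -8), (-13, -28)) = 20.2237
d((-10, -8), (5, -6)) = 15.1327
d((-10, -8), (13, 27)) = 41.8808
d((-10, -8), (25, 20)) = 44.8219
d((26, 29), (-13, -28)) = 69.0652
d((26, 29), (5, -6)) = 40.8167
d((26, 29), (13, 27)) = 13.1529
d((26, 29), (25, 20)) = 9.0554
d((-13, -28), (5, -6)) = 28.4253
d((-13, -28), (13, 27)) = 60.8358
d((-13, -28), (25, 20)) = 61.2209
d((5, -6), (13, 27)) = 33.9559
d((5, -6), (25, 20)) = 32.8024
d((13, 27), (25, 20)) = 13.8924

Closest pair: (24, 29) and (26, 29) with distance 2.0

The closest pair is (24, 29) and (26, 29) with Euclidean distance 2.0. For 9 points, brute-force pairwise comparison is shown above. For large n, the divide-and-conquer algorithm (sort by x, recurse on halves, check the dividing strip) achieves O(n log n).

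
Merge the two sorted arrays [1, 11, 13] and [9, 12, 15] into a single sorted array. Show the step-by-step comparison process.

Merging process:

Compare 1 vs 9: take 1 from left. Merged: [1]
Compare 11 vs 9: take 9 from right. Merged: [1, 9]
Compare 11 vs 12: take 11 from left. Merged: [1, 9, 11]
Compare 13 vs 12: take 12 from right. Merged: [1, 9, 11, 12]
Compare 13 vs 15: take 13 from left. Merged: [1, 9, 11, 12, 13]
Append remaining from right: [15]. Merged: [1, 9, 11, 12, 13, 15]

Final merged array: [1, 9, 11, 12, 13, 15]
Total comparisons: 5

The merged array is [1, 9, 11, 12, 13, 15], requiring 5 comparisons. The merge step runs in O(n) time where n is the total number of elements.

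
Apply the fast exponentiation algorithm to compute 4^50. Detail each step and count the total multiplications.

Computing 4^50 by squaring (build up from 4^1; each line after the first costs one multiplication):

4^1 = 4
4^2 = (4^1)^2 = 4^2 = 16
4^3 = 4 * 4^2 = 4 * 16 = 64
4^6 = (4^3)^2 = 64^2 = 4096
4^12 = (4^6)^2 = 4096^2 = 16777216
4^24 = (4^12)^2 = 16777216^2 = 281474976710656
4^25 = 4 * 4^24 = 4 * 281474976710656 = 1125899906842624
4^50 = (4^25)^2 = 1125899906842624^2 = 1267650600228229401496703205376

Result: 1267650600228229401496703205376
Multiplications needed: 7 (7 lines after 4^1)

4^50 = 1267650600228229401496703205376. Using exponentiation by squaring, this requires 7 multiplications. The key idea: if the exponent is even, square the half-power; if odd, multiply by the base once.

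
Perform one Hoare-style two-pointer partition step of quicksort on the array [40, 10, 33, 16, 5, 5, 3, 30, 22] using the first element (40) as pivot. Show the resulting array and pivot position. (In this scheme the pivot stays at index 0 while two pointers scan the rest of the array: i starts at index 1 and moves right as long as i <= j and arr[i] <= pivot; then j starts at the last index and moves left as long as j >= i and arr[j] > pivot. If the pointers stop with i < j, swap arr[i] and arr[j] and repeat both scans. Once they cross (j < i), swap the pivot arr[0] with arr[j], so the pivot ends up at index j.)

Hoare-style two-pointer partition with pivot = 40:

Initial array: [40, 10, 33, 16, 5, 5, 3, 30, 22]

Pointers start at i = 1, j = 8.
i ends at 9, j ends at 8: the pointers have crossed (j < i), so scanning stops.

Swap pivot arr[0] with arr[8] to place pivot at position 8: [22, 10, 33, 16, 5, 5, 3, 30, 40]
Pivot position: 8

After partitioning with pivot 40, the array becomes [22, 10, 33, 16, 5, 5, 3, 30, 40]. The pivot is placed at index 8. All elements to the left of the pivot are <= 40, and all elements to the right are > 40.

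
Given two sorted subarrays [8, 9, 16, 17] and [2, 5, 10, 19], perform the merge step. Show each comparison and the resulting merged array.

Merging process:

Compare 8 vs 2: take 2 from right. Merged: [2]
Compare 8 vs 5: take 5 from right. Merged: [2, 5]
Compare 8 vs 10: take 8 from left. Merged: [2, 5, 8]
Compare 9 vs 10: take 9 from left. Merged: [2, 5, 8, 9]
Compare 16 vs 10: take 10 from right. Merged: [2, 5, 8, 9, 10]
Compare 16 vs 19: take 16 from left. Merged: [2, 5, 8, 9, 10, 16]
Compare 17 vs 19: take 17 from left. Merged: [2, 5, 8, 9, 10, 16, 17]
Append remaining from right: [19]. Merged: [2, 5, 8, 9, 10, 16, 17, 19]

Final merged array: [2, 5, 8, 9, 10, 16, 17, 19]
Total comparisons: 7

The merged array is [2, 5, 8, 9, 10, 16, 17, 19], requiring 7 comparisons. The merge step runs in O(n) time where n is the total number of elements.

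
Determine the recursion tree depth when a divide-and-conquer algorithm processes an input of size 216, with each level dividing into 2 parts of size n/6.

For divide and conquer with division factor 6:

Problem sizes at each level:
Level 0: 216
Level 1: 36
Level 2: 6
Level 3: 1

The root is level 0 and the size-1 base case is level 3 (the tree spans levels 0 through 3, i.e. 4 levels counting the root), so the depth is the number of divisions: log_6(216) = 3

The recursion tree depth is log_6(216) = 3. At each level, the problem size is divided by 6, so it takes 3 divisions to reduce to a base case of size 1. The algorithm makes 2 recursive calls at each level.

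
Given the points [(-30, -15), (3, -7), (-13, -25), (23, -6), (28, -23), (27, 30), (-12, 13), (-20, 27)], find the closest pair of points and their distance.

Computing all pairwise distances among 8 points:

d((-30, -15), (3, -7)) = 33.9559
d((-30, -15), (-13, -25)) = 19.7231
d((-30, -15), (23, -6)) = 53.7587
d((-30, -15), (28, -23)) = 58.5491
d((-30, -15), (27, 30)) = 72.6223
d((-30, -15), (-12, 13)) = 33.2866
d((-30, -15), (-20, 27)) = 43.1741
d((3, -7), (-13, -25)) = 24.0832
d((3, -7), (23, -6)) = 20.025
d((3, -7), (28, -23)) = 29.6816
d((3, -7), (27, 30)) = 44.1022
d((3, -7), (-12, 13)) = 25.0
d((3, -7), (-20, 27)) = 41.0488
d((-13, -25), (23, -6)) = 40.7063
d((-13, -25), (28, -23)) = 41.0488
d((-13, -25), (27, 30)) = 68.0074
d((-13, -25), (-12, 13)) = 38.0132
d((-13, -25), (-20, 27)) = 52.469
d((23, -6), (28, -23)) = 17.72
d((23, -6), (27, 30)) = 36.2215
d((23, -6), (-12, 13)) = 39.8246
d((23, -6), (-20, 27)) = 54.2033
d((28, -23), (27, 30)) = 53.0094
d((28, -23), (-12, 13)) = 53.8145
d((28, -23), (-20, 27)) = 69.3109
d((27, 30), (-12, 13)) = 42.5441
d((27, 30), (-20, 27)) = 47.0956
d((-12, 13), (-20, 27)) = 16.1245 <-- minimum

Closest pair: (-12, 13) and (-20, 27) with distance 16.1245

The closest pair is (-12, 13) and (-20, 27) with Euclidean distance 16.1245. For 8 points, brute-force pairwise comparison is shown above. For large n, the divide-and-conquer algorithm (sort by x, recurse on halves, check the dividing strip) achieves O(n log n).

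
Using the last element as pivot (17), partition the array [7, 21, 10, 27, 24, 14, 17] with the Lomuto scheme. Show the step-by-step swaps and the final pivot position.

Lomuto partition with pivot = 17:

Initial array: [7, 21, 10, 27, 24, 14, 17]

arr[0]=7 <= 17: swap with position 0, array becomes [7, 21, 10, 27, 24, 14, 17]
arr[1]=21 > 17: no swap
arr[2]=10 <= 17: swap with position 1, array becomes [7, 10, 21, 27, 24, 14, 17]
arr[3]=27 > 17: no swap
arr[4]=24 > 17: no swap
arr[5]=14 <= 17: swap with position 2, array becomes [7, 10, 14, 27, 24, 21, 17]

Place pivot at position 3: [7, 10, 14, 17, 24, 21, 27]
Pivot position: 3

After partitioning with pivot 17, the array becomes [7, 10, 14, 17, 24, 21, 27]. The pivot is placed at index 3. All elements to the left of the pivot are <= 17, and all elements to the right are > 17.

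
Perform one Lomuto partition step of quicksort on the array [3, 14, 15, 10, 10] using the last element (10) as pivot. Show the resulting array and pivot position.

Lomuto partition with pivot = 10:

Initial array: [3, 14, 15, 10, 10]

arr[0]=3 <= 10: swap with position 0, array becomes [3, 14, 15, 10, 10]
arr[1]=14 > 10: no swap
arr[2]=15 > 10: no swap
arr[3]=10 <= 10: swap with position 1, array becomes [3, 10, 15, 14, 10]

Place pivot at position 2: [3, 10, 10, 14, 15]
Pivot position: 2

After partitioning with pivot 10, the array becomes [3, 10, 10, 14, 15]. The pivot is placed at index 2. All elements to the left of the pivot are <= 10, and all elements to the right are > 10.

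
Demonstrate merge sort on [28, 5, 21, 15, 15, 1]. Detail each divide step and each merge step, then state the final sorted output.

Merge sort trace:

Split: [28, 5, 21, 15, 15, 1] -> [28, 5, 21] and [15, 15, 1]
  Split: [28, 5, 21] -> [28] and [5, 21]
    Split: [5, 21] -> [5] and [21]
    Merge: [5] + [21] -> [5, 21]
  Merge: [28] + [5, 21] -> [5, 21, 28]
  Split: [15, 15, 1] -> [15] and [15, 1]
    Split: [15, 1] -> [15] and [1]
    Merge: [15] + [1] -> [1, 15]
  Merge: [15] + [1, 15] -> [1, 15, 15]
Merge: [5, 21, 28] + [1, 15, 15] -> [1, 5, 15, 15, 21, 28]

Final sorted array: [1, 5, 15, 15, 21, 28]

The merge sort proceeds by recursively splitting the array and merging sorted halves.
After all merges, the sorted array is [1, 5, 15, 15, 21, 28].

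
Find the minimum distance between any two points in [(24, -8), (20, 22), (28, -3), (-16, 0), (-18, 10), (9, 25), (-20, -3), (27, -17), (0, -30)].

Computing all pairwise distances among 9 points:

d((24, -8), (20, 22)) = 30.2655
d((24, -8), (28, -3)) = 6.4031
d((24, -8), (-16, 0)) = 40.7922
d((24, -8), (-18, 10)) = 45.6946
d((24, -8), (9, 25)) = 36.2491
d((24, -8), (-20, -3)) = 44.2832
d((24, -8), (27, -17)) = 9.4868
d((24, -8), (0, -30)) = 32.5576
d((20, 22), (28, -3)) = 26.2488
d((20, 22), (-16, 0)) = 42.19
d((20, 22), (-18, 10)) = 39.8497
d((20, 22), (9, 25)) = 11.4018
d((20, 22), (-20, -3)) = 47.1699
d((20, 22), (27, -17)) = 39.6232
d((20, 22), (0, -30)) = 55.7136
d((28, -3), (-16, 0)) = 44.1022
d((28, -3), (-18, 10)) = 47.8017
d((28, -3), (9, 25)) = 33.8378
d((28, -3), (-20, -3)) = 48.0
d((28, -3), (27, -17)) = 14.0357
d((28, -3), (0, -30)) = 38.8973
d((-16, 0), (-18, 10)) = 10.198
d((-16, 0), (9, 25)) = 35.3553
d((-16, 0), (-20, -3)) = 5.0 <-- minimum
d((-16, 0), (27, -17)) = 46.2385
d((-16, 0), (0, -30)) = 34.0
d((-18, 10), (9, 25)) = 30.8869
d((-18, 10), (-20, -3)) = 13.1529
d((-18, 10), (27, -17)) = 52.4786
d((-18, 10), (0, -30)) = 43.8634
d((9, 25), (-20, -3)) = 40.3113
d((9, 25), (27, -17)) = 45.6946
d((9, 25), (0, -30)) = 55.7315
d((-20, -3), (27, -17)) = 49.0408
d((-20, -3), (0, -30)) = 33.6006
d((27, -17), (0, -30)) = 29.9666

Closest pair: (-16, 0) and (-20, -3) with distance 5.0

The closest pair is (-16, 0) and (-20, -3) with Euclidean distance 5.0. For 9 points, brute-force pairwise comparison is shown above. For large n, the divide-and-conquer algorithm (sort by x, recurse on halves, check the dividing strip) achieves O(n log n).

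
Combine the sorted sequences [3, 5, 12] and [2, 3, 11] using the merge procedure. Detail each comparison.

Merging process:

Compare 3 vs 2: take 2 from right. Merged: [2]
Compare 3 vs 3: take 3 from left. Merged: [2, 3]
Compare 5 vs 3: take 3 from right. Merged: [2, 3, 3]
Compare 5 vs 11: take 5 from left. Merged: [2, 3, 3, 5]
Compare 12 vs 11: take 11 from right. Merged: [2, 3, 3, 5, 11]
Append remaining from left: [12]. Merged: [2, 3, 3, 5, 11, 12]

Final merged array: [2, 3, 3, 5, 11, 12]
Total comparisons: 5

The merged array is [2, 3, 3, 5, 11, 12], requiring 5 comparisons. The merge step runs in O(n) time where n is the total number of elements.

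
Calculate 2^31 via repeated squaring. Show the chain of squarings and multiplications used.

Computing 2^31 by squaring (build up from 2^1; each line after the first costs one multiplication):

2^1 = 2
2^2 = (2^1)^2 = 2^2 = 4
2^3 = 2 * 2^2 = 2 * 4 = 8
2^6 = (2^3)^2 = 8^2 = 64
2^7 = 2 * 2^6 = 2 * 64 = 128
2^14 = (2^7)^2 = 128^2 = 16384
2^15 = 2 * 2^14 = 2 * 16384 = 32768
2^30 = (2^15)^2 = 32768^2 = 1073741824
2^31 = 2 * 2^30 = 2 * 1073741824 = 2147483648

Result: 2147483648
Multiplications needed: 8 (8 lines after 2^1)

2^31 = 2147483648. Using exponentiation by squaring, this requires 8 multiplications. The key idea: if the exponent is even, square the half-power; if odd, multiply by the base once.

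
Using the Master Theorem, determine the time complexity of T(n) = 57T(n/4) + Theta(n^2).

Master Theorem for T(n) = 57T(n/4) + O(n^2):

a = 57, b = 4, c = 2
log_b(a) = log_4(57) = 2.9164

Case 1: c = 2 < log_4(57) = 2.9164
T(n) = O(n^(log_4 57))

For T(n) = 57T(n/4) + O(n^2): log_4(57) = 2.9164. This is Case 1 of the Master Theorem (c < log_b(a), work dominated by leaves), giving O(n^(log_4 57)).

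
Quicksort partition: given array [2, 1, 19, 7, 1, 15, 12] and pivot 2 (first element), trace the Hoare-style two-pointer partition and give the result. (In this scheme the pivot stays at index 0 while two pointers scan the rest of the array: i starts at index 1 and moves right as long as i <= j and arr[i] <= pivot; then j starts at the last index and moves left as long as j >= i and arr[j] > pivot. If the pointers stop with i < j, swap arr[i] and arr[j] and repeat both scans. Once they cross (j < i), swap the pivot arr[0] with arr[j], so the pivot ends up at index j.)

Hoare-style two-pointer partition with pivot = 2:

Initial array: [2, 1, 19, 7, 1, 15, 12]

Pointers start at i = 1, j = 6.
i stops at index 2 (arr[2]=19 > 2), j stops at index 4 (arr[4]=1 <= 2): swap arr[2] and arr[4], array becomes [2, 1, 1, 7, 19, 15, 12]
i ends at 3, j ends at 2: the pointers have crossed (j < i), so scanning stops.

Swap pivot arr[0] with arr[2] to place pivot at position 2: [1, 1, 2, 7, 19, 15, 12]
Pivot position: 2

After partitioning with pivot 2, the array becomes [1, 1, 2, 7, 19, 15, 12]. The pivot is placed at index 2. All elements to the left of the pivot are <= 2, and all elements to the right are > 2.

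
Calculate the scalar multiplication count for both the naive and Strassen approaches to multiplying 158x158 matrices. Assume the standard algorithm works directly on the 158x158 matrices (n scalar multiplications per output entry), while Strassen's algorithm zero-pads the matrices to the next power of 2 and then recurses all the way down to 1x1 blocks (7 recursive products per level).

Matrix multiplication for 158x158 matrices:

Strassen's algorithm requires power-of-2 dimensions. Pad 158x158 to 256x256 (next power of 2).

Standard algorithm: 158^3 = 3944312 multiplications
Strassen's algorithm: 7^(log2(256)) = 7^8 = 5764801 multiplications
Difference: 3944312 - 5764801 = -1820489 (Strassen uses MORE here due to padding overhead — for small or just-over-power-of-2 n, padding can outweigh the per-level savings)

Standard: 3944312 multiplications (158^3). Strassen: 5764801 multiplications (7^8, after padding to 256x256). Strassen reduces 8 recursive multiplications to 7 at each level.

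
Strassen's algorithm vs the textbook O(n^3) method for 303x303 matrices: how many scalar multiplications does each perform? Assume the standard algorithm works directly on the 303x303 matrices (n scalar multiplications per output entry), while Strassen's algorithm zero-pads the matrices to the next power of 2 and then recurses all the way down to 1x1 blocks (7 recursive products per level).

Matrix multiplication for 303x303 matrices:

Strassen's algorithm requires power-of-2 dimensions. Pad 303x303 to 512x512 (next power of 2).

Standard algorithm: 303^3 = 27818127 multiplications
Strassen's algorithm: 7^(log2(512)) = 7^9 = 40353607 multiplications
Difference: 27818127 - 40353607 = -12535480 (Strassen uses MORE here due to padding overhead — for small or just-over-power-of-2 n, padding can outweigh the per-level savings)

Standard: 27818127 multiplications (303^3). Strassen: 40353607 multiplications (7^9, after padding to 512x512). Strassen reduces 8 recursive multiplications to 7 at each level.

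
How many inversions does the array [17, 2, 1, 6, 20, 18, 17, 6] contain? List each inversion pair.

Finding inversions in [17, 2, 1, 6, 20, 18, 17, 6]:

(0, 1): arr[0]=17 > arr[1]=2
(0, 2): arr[0]=17 > arr[2]=1
(0, 3): arr[0]=17 > arr[3]=6
(0, 7): arr[0]=17 > arr[7]=6
(1, 2): arr[1]=2 > arr[2]=1
(4, 5): arr[4]=20 > arr[5]=18
(4, 6): arr[4]=20 > arr[6]=17
(4, 7): arr[4]=20 > arr[7]=6
(5, 6): arr[5]=18 > arr[6]=17
(5, 7): arr[5]=18 > arr[7]=6
(6, 7): arr[6]=17 > arr[7]=6

Total inversions: 11

The array has 11 inversion(s): (0,1), (0,2), (0,3), (0,7), (1,2), (4,5), (4,6), (4,7), (5,6), (5,7), (6,7). Each pair (i,j) satisfies i < j and arr[i] > arr[j].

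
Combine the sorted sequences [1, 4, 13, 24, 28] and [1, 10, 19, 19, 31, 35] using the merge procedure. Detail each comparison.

Merging process:

Compare 1 vs 1: take 1 from left. Merged: [1]
Compare 4 vs 1: take 1 from right. Merged: [1, 1]
Compare 4 vs 10: take 4 from left. Merged: [1, 1, 4]
Compare 13 vs 10: take 10 from right. Merged: [1, 1, 4, 10]
Compare 13 vs 19: take 13 from left. Merged: [1, 1, 4, 10, 13]
Compare 24 vs 19: take 19 from right. Merged: [1, 1, 4, 10, 13, 19]
Compare 24 vs 19: take 19 from right. Merged: [1, 1, 4, 10, 13, 19, 19]
Compare 24 vs 31: take 24 from left. Merged: [1, 1, 4, 10, 13, 19, 19, 24]
Compare 28 vs 31: take 28 from left. Merged: [1, 1, 4, 10, 13, 19, 19, 24, 28]
Append remaining from right: [31, 35]. Merged: [1, 1, 4, 10, 13, 19, 19, 24, 28, 31, 35]

Final merged array: [1, 1, 4, 10, 13, 19, 19, 24, 28, 31, 35]
Total comparisons: 9

The merged array is [1, 1, 4, 10, 13, 19, 19, 24, 28, 31, 35], requiring 9 comparisons. The merge step runs in O(n) time where n is the total number of elements.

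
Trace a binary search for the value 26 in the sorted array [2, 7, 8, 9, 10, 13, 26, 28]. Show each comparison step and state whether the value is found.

Binary search for 26 in [2, 7, 8, 9, 10, 13, 26, 28]:

lo=0, hi=7, mid=3, arr[mid]=9 -> 9 < 26, search right half
lo=4, hi=7, mid=5, arr[mid]=13 -> 13 < 26, search right half
lo=6, hi=7, mid=6, arr[mid]=26 -> Found target at index 6!

Binary search finds 26 at index 6 after 3 comparisons. The search repeatedly halves the search space by comparing with the middle element.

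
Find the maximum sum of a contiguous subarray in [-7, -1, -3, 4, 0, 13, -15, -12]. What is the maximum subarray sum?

Using Kadane's algorithm on [-7, -1, -3, 4, 0, 13, -15, -12]:

Scanning through the array:
Position 1 (value -1): max_ending_here = -1, max_so_far = -1
Position 2 (value -3): max_ending_here = -3, max_so_far = -1
Position 3 (value 4): max_ending_here = 4, max_so_far = 4
Position 4 (value 0): max_ending_here = 4, max_so_far = 4
Position 5 (value 13): max_ending_here = 17, max_so_far = 17
Position 6 (value -15): max_ending_here = 2, max_so_far = 17
Position 7 (value -12): max_ending_here = -10, max_so_far = 17

Maximum subarray: [4, 0, 13]
Maximum sum: 17

The maximum subarray is [4, 0, 13] with sum 17. This subarray runs from index 3 to index 5.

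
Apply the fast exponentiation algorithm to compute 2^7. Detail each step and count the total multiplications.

Computing 2^7 by squaring (build up from 2^1; each line after the first costs one multiplication):

2^1 = 2
2^2 = (2^1)^2 = 2^2 = 4
2^3 = 2 * 2^2 = 2 * 4 = 8
2^6 = (2^3)^2 = 8^2 = 64
2^7 = 2 * 2^6 = 2 * 64 = 128

Result: 128
Multiplications needed: 4 (4 lines after 2^1)

2^7 = 128. Using exponentiation by squaring, this requires 4 multiplications. The key idea: if the exponent is even, square the half-power; if odd, multiply by the base once.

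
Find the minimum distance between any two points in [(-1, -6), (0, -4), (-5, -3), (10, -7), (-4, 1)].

Computing all pairwise distances among 5 points:

d((-1, -6), (0, -4)) = 2.2361 <-- minimum
d((-1, -6), (-5, -3)) = 5.0
d((-1, -6), (10, -7)) = 11.0454
d((-1, -6), (-4, 1)) = 7.6158
d((0, -4), (-5, -3)) = 5.099
d((0, -4), (10, -7)) = 10.4403
d((0, -4), (-4, 1)) = 6.4031
d((-5, -3), (10, -7)) = 15.5242
d((-5, -3), (-4, 1)) = 4.1231
d((10, -7), (-4, 1)) = 16.1245

Closest pair: (-1, -6) and (0, -4) with distance 2.2361

The closest pair is (-1, -6) and (0, -4) with Euclidean distance 2.2361. For 5 points, brute-force pairwise comparison is shown above. For large n, the divide-and-conquer algorithm (sort by x, recurse on halves, check the dividing strip) achieves O(n log n).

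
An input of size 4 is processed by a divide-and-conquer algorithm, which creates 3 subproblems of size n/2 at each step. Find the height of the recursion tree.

For divide and conquer with division factor 2:

Problem sizes at each level:
Level 0: 4
Level 1: 2
Level 2: 1

The root is level 0 and the size-1 base case is level 2 (the tree spans levels 0 through 2, i.e. 3 levels counting the root), so the depth is the number of divisions: log_2(4) = 2

The recursion tree depth is log_2(4) = 2. At each level, the problem size is divided by 2, so it takes 2 divisions to reduce to a base case of size 1. The algorithm makes 3 recursive calls at each level.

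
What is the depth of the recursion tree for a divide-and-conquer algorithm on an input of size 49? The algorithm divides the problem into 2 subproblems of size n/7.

For divide and conquer with division factor 7:

Problem sizes at each level:
Level 0: 49
Level 1: 7
Level 2: 1

The root is level 0 and the size-1 base case is level 2 (the tree spans levels 0 through 2, i.e. 3 levels counting the root), so the depth is the number of divisions: log_7(49) = 2

The recursion tree depth is log_7(49) = 2. At each level, the problem size is divided by 7, so it takes 2 divisions to reduce to a base case of size 1. The algorithm makes 2 recursive calls at each level.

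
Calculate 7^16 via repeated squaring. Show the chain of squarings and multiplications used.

Computing 7^16 by squaring (build up from 7^1; each line after the first costs one multiplication):

7^1 = 7
7^2 = (7^1)^2 = 7^2 = 49
7^4 = (7^2)^2 = 49^2 = 2401
7^8 = (7^4)^2 = 2401^2 = 5764801
7^16 = (7^8)^2 = 5764801^2 = 33232930569601

Result: 33232930569601
Multiplications needed: 4 (4 lines after 7^1)

7^16 = 33232930569601. Using exponentiation by squaring, this requires 4 multiplications. The key idea: if the exponent is even, square the half-power; if odd, multiply by the base once.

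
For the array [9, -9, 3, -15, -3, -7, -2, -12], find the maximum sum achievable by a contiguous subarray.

Using Kadane's algorithm on [9, -9, 3, -15, -3, -7, -2, -12]:

Scanning through the array:
Position 1 (value -9): max_ending_here = 0, max_so_far = 9
Position 2 (value 3): max_ending_here = 3, max_so_far = 9
Position 3 (value -15): max_ending_here = -12, max_so_far = 9
Position 4 (value -3): max_ending_here = -3, max_so_far = 9
Position 5 (value -7): max_ending_here = -7, max_so_far = 9
Position 6 (value -2): max_ending_here = -2, max_so_far = 9
Position 7 (value -12): max_ending_here = -12, max_so_far = 9

Maximum subarray: [9]
Maximum sum: 9

The maximum subarray is [9] with sum 9. This subarray runs from index 0 to index 0.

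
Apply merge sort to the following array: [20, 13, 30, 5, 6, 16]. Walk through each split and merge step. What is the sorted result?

Merge sort trace:

Split: [20, 13, 30, 5, 6, 16] -> [20, 13, 30] and [5, 6, 16]
  Split: [20, 13, 30] -> [20] and [13, 30]
    Split: [13, 30] -> [13] and [30]
    Merge: [13] + [30] -> [13, 30]
  Merge: [20] + [13, 30] -> [13, 20, 30]
  Split: [5, 6, 16] -> [5] and [6, 16]
    Split: [6, 16] -> [6] and [16]
    Merge: [6] + [16] -> [6, 16]
  Merge: [5] + [6, 16] -> [5, 6, 16]
Merge: [13, 20, 30] + [5, 6, 16] -> [5, 6, 13, 16, 20, 30]

Final sorted array: [5, 6, 13, 16, 20, 30]

The merge sort proceeds by recursively splitting the array and merging sorted halves.
After all merges, the sorted array is [5, 6, 13, 16, 20, 30].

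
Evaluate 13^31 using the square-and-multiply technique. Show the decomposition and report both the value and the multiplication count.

Computing 13^31 by squaring (build up from 13^1; each line after the first costs one multiplication):

13^1 = 13
13^2 = (13^1)^2 = 13^2 = 169
13^3 = 13 * 13^2 = 13 * 169 = 2197
13^6 = (13^3)^2 = 2197^2 = 4826809
13^7 = 13 * 13^6 = 13 * 4826809 = 62748517
13^14 = (13^7)^2 = 62748517^2 = 3937376385699289
13^15 = 13 * 13^14 = 13 * 3937376385699289 = 51185893014090757
13^30 = (13^15)^2 = 51185893014090757^2 = 2619995643649944960380551432833049
13^31 = 13 * 13^30 = 13 * 2619995643649944960380551432833049 = 34059943367449284484947168626829637

Result: 34059943367449284484947168626829637
Multiplications needed: 8 (8 lines after 13^1)

13^31 = 34059943367449284484947168626829637. Using exponentiation by squaring, this requires 8 multiplications. The key idea: if the exponent is even, square the half-power; if odd, multiply by the base once.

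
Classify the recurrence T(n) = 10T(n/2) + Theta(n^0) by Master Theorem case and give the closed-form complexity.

Master Theorem for T(n) = 10T(n/2) + O(n^0):

a = 10, b = 2, c = 0
log_b(a) = log_2(10) = 3.3219

Case 1: c = 0 < log_2(10) = 3.3219
T(n) = O(n^(log_2 10))

For T(n) = 10T(n/2) + O(n^0): log_2(10) = 3.3219. This is Case 1 of the Master Theorem (c < log_b(a), work dominated by leaves), giving O(n^(log_2 10)).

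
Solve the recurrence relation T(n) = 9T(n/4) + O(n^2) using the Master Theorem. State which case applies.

Master Theorem for T(n) = 9T(n/4) + O(n^2):

a = 9, b = 4, c = 2
log_b(a) = log_4(9) = 1.5850

Case 3: c = 2 > log_4(9) = 1.5850
T(n) = O(n^2) = O(n^2)

For T(n) = 9T(n/4) + O(n^2): log_4(9) = 1.5850. This is Case 3 of the Master Theorem (c > log_b(a), work dominated by root), giving O(n^2).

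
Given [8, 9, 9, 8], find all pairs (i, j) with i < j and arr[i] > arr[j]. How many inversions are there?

Finding inversions in [8, 9, 9, 8]:

(1, 3): arr[1]=9 > arr[3]=8
(2, 3): arr[2]=9 > arr[3]=8

Total inversions: 2

The array has 2 inversion(s): (1,3), (2,3). Each pair (i,j) satisfies i < j and arr[i] > arr[j].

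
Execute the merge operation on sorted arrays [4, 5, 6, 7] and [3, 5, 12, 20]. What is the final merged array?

Merging process:

Compare 4 vs 3: take 3 from right. Merged: [3]
Compare 4 vs 5: take 4 from left. Merged: [3, 4]
Compare 5 vs 5: take 5 from left. Merged: [3, 4, 5]
Compare 6 vs 5: take 5 from right. Merged: [3, 4, 5, 5]
Compare 6 vs 12: take 6 from left. Merged: [3, 4, 5, 5, 6]
Compare 7 vs 12: take 7 from left. Merged: [3, 4, 5, 5, 6, 7]
Append remaining from right: [12, 20]. Merged: [3, 4, 5, 5, 6, 7, 12, 20]

Final merged array: [3, 4, 5, 5, 6, 7, 12, 20]
Total comparisons: 6

The merged array is [3, 4, 5, 5, 6, 7, 12, 20], requiring 6 comparisons. The merge step runs in O(n) time where n is the total number of elements.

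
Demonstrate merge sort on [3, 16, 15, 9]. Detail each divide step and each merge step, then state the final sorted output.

Merge sort trace:

Split: [3, 16, 15, 9] -> [3, 16] and [15, 9]
  Split: [3, 16] -> [3] and [16]
  Merge: [3] + [16] -> [3, 16]
  Split: [15, 9] -> [15] and [9]
  Merge: [15] + [9] -> [9, 15]
Merge: [3, 16] + [9, 15] -> [3, 9, 15, 16]

Final sorted array: [3, 9, 15, 16]

The merge sort proceeds by recursively splitting the array and merging sorted halves.
After all merges, the sorted array is [3, 9, 15, 16].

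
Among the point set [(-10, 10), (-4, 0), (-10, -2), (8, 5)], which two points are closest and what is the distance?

Computing all pairwise distances among 4 points:

d((-10, 10), (-4, 0)) = 11.6619
d((-10, 10), (-10, -2)) = 12.0
d((-10, 10), (8, 5)) = 18.6815
d((-4, 0), (-10, -2)) = 6.3246 <-- minimum
d((-4, 0), (8, 5)) = 13.0
d((-10, -2), (8, 5)) = 19.3132

Closest pair: (-4, 0) and (-10, -2) with distance 6.3246

The closest pair is (-4, 0) and (-10, -2) with Euclidean distance 6.3246. For 4 points, brute-force pairwise comparison is shown above. For large n, the divide-and-conquer algorithm (sort by x, recurse on halves, check the dividing strip) achieves O(n log n).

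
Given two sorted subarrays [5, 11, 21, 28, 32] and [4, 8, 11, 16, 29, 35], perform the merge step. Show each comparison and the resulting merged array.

Merging process:

Compare 5 vs 4: take 4 from right. Merged: [4]
Compare 5 vs 8: take 5 from left. Merged: [4, 5]
Compare 11 vs 8: take 8 from right. Merged: [4, 5, 8]
Compare 11 vs 11: take 11 from left. Merged: [4, 5, 8, 11]
Compare 21 vs 11: take 11 from right. Merged: [4, 5, 8, 11, 11]
Compare 21 vs 16: take 16 from right. Merged: [4, 5, 8, 11, 11, 16]
Compare 21 vs 29: take 21 from left. Merged: [4, 5, 8, 11, 11, 16, 21]
Compare 28 vs 29: take 28 from left. Merged: [4, 5, 8, 11, 11, 16, 21, 28]
Compare 32 vs 29: take 29 from right. Merged: [4, 5, 8, 11, 11, 16, 21, 28, 29]
Compare 32 vs 35: take 32 from left. Merged: [4, 5, 8, 11, 11, 16, 21, 28, 29, 32]
Append remaining from right: [35]. Merged: [4, 5, 8, 11, 11, 16, 21, 28, 29, 32, 35]

Final merged array: [4, 5, 8, 11, 11, 16, 21, 28, 29, 32, 35]
Total comparisons: 10

The merged array is [4, 5, 8, 11, 11, 16, 21, 28, 29, 32, 35], requiring 10 comparisons. The merge step runs in O(n) time where n is the total number of elements.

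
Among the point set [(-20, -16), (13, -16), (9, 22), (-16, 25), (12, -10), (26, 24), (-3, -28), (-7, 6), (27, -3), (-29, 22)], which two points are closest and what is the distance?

Computing all pairwise distances among 10 points:

d((-20, -16), (13, -16)) = 33.0
d((-20, -16), (9, 22)) = 47.8017
d((-20, -16), (-16, 25)) = 41.1947
d((-20, -16), (12, -10)) = 32.5576
d((-20, -16), (26, 24)) = 60.959
d((-20, -16), (-3, -28)) = 20.8087
d((-20, -16), (-7, 6)) = 25.5539
d((-20, -16), (27, -3)) = 48.7647
d((-20, -16), (-29, 22)) = 39.0512
d((13, -16), (9, 22)) = 38.2099
d((13, -16), (-16, 25)) = 50.2195
d((13, -16), (12, -10)) = 6.0828 <-- minimum
d((13, -16), (26, 24)) = 42.0595
d((13, -16), (-3, -28)) = 20.0
d((13, -16), (-7, 6)) = 29.7321
d((13, -16), (27, -3)) = 19.105
d((13, -16), (-29, 22)) = 56.6392
d((9, 22), (-16, 25)) = 25.1794
d((9, 22), (12, -10)) = 32.1403
d((9, 22), (26, 24)) = 17.1172
d((9, 22), (-3, -28)) = 51.4198
d((9, 22), (-7, 6)) = 22.6274
d((9, 22), (27, -3)) = 30.8058
d((9, 22), (-29, 22)) = 38.0
d((-16, 25), (12, -10)) = 44.8219
d((-16, 25), (26, 24)) = 42.0119
d((-16, 25), (-3, -28)) = 54.5711
d((-16, 25), (-7, 6)) = 21.0238
d((-16, 25), (27, -3)) = 51.3128
d((-16, 25), (-29, 22)) = 13.3417
d((12, -10), (26, 24)) = 36.7696
d((12, -10), (-3, -28)) = 23.4307
d((12, -10), (-7, 6)) = 24.8395
d((12, -10), (27, -3)) = 16.5529
d((12, -10), (-29, 22)) = 52.0096
d((26, 24), (-3, -28)) = 59.5399
d((26, 24), (-7, 6)) = 37.5899
d((26, 24), (27, -3)) = 27.0185
d((26, 24), (-29, 22)) = 55.0364
d((-3, -28), (-7, 6)) = 34.2345
d((-3, -28), (27, -3)) = 39.0512
d((-3, -28), (-29, 22)) = 56.356
d((-7, 6), (27, -3)) = 35.171
d((-7, 6), (-29, 22)) = 27.2029
d((27, -3), (-29, 22)) = 61.327

Closest pair: (13, -16) and (12, -10) with distance 6.0828

The closest pair is (13, -16) and (12, -10) with Euclidean distance 6.0828. For 10 points, brute-force pairwise comparison is shown above. For large n, the divide-and-conquer algorithm (sort by x, recurse on halves, check the dividing strip) achieves O(n log n).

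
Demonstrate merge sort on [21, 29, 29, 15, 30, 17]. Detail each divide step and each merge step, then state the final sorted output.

Merge sort trace:

Split: [21, 29, 29, 15, 30, 17] -> [21, 29, 29] and [15, 30, 17]
  Split: [21, 29, 29] -> [21] and [29, 29]
    Split: [29, 29] -> [29] and [29]
    Merge: [29] + [29] -> [29, 29]
  Merge: [21] + [29, 29] -> [21, 29, 29]
  Split: [15, 30, 17] -> [15] and [30, 17]
    Split: [30, 17] -> [30] and [17]
    Merge: [30] + [17] -> [17, 30]
  Merge: [15] + [17, 30] -> [15, 17, 30]
Merge: [21, 29, 29] + [15, 17, 30] -> [15, 17, 21, 29, 29, 30]

Final sorted array: [15, 17, 21, 29, 29, 30]

The merge sort proceeds by recursively splitting the array and merging sorted halves.
After all merges, the sorted array is [15, 17, 21, 29, 29, 30].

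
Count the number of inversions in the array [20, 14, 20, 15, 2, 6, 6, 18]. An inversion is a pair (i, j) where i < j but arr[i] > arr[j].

Finding inversions in [20, 14, 20, 15, 2, 6, 6, 18]:

(0, 1): arr[0]=20 > arr[1]=14
(0, 3): arr[0]=20 > arr[3]=15
(0, 4): arr[0]=20 > arr[4]=2
(0, 5): arr[0]=20 > arr[5]=6
(0, 6): arr[0]=20 > arr[6]=6
(0, 7): arr[0]=20 > arr[7]=18
(1, 4): arr[1]=14 > arr[4]=2
(1, 5): arr[1]=14 > arr[5]=6
(1, 6): arr[1]=14 > arr[6]=6
(2, 3): arr[2]=20 > arr[3]=15
(2, 4): arr[2]=20 > arr[4]=2
(2, 5): arr[2]=20 > arr[5]=6
(2, 6): arr[2]=20 > arr[6]=6
(2, 7): arr[2]=20 > arr[7]=18
(3, 4): arr[3]=15 > arr[4]=2
(3, 5): arr[3]=15 > arr[5]=6
(3, 6): arr[3]=15 > arr[6]=6

Total inversions: 17

The array has 17 inversion(s): (0,1), (0,3), (0,4), (0,5), (0,6), (0,7), (1,4), (1,5), (1,6), (2,3), (2,4), (2,5), (2,6), (2,7), (3,4), (3,5), (3,6). Each pair (i,j) satisfies i < j and arr[i] > arr[j].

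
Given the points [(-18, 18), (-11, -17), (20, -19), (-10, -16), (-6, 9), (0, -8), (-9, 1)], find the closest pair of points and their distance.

Computing all pairwise distances among 7 points:

d((-18, 18), (-11, -17)) = 35.6931
d((-18, 18), (20, -19)) = 53.0377
d((-18, 18), (-10, -16)) = 34.9285
d((-18, 18), (-6, 9)) = 15.0
d((-18, 18), (0, -8)) = 31.6228
d((-18, 18), (-9, 1)) = 19.2354
d((-11, -17), (20, -19)) = 31.0644
d((-11, -17), (-10, -16)) = 1.4142 <-- minimum
d((-11, -17), (-6, 9)) = 26.4764
d((-11, -17), (0, -8)) = 14.2127
d((-11, -17), (-9, 1)) = 18.1108
d((20, -19), (-10, -16)) = 30.1496
d((20, -19), (-6, 9)) = 38.2099
d((20, -19), (0, -8)) = 22.8254
d((20, -19), (-9, 1)) = 35.2278
d((-10, -16), (-6, 9)) = 25.318
d((-10, -16), (0, -8)) = 12.8062
d((-10, -16), (-9, 1)) = 17.0294
d((-6, 9), (0, -8)) = 18.0278
d((-6, 9), (-9, 1)) = 8.544
d((0, -8), (-9, 1)) = 12.7279

Closest pair: (-11, -17) and (-10, -16) with distance 1.4142

The closest pair is (-11, -17) and (-10, -16) with Euclidean distance 1.4142. For 7 points, brute-force pairwise comparison is shown above. For large n, the divide-and-conquer algorithm (sort by x, recurse on halves, check the dividing strip) achieves O(n log n).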